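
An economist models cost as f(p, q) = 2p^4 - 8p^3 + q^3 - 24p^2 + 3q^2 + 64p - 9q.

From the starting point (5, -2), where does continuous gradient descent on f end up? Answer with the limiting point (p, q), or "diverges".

(4, 1)

f is separable, so gradient descent decouples: p follows -∂f/∂p, q follows -∂f/∂q.
∂f/∂p = 8(p - 4)(p - 1)(p + 2); at p=5 this is 224, so p decreases.
∂f/∂q = 3(q - 1)(q + 3); at q=-2 this is -9, so q increases.
p converges to its nearest critical value 4 (a local min of the p-part); q converges to 1. The iterate converges to (4, 1).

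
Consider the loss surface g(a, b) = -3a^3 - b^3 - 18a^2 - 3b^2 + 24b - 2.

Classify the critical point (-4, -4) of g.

local minimum

The mixed partial ∂²g/∂a∂b is 0, so the Hessian at any point is diag(g_aa, g_bb) = diag(-18(a + 2), -6(b + 1)).
At (-4, -4): H = diag(36, 18).
Both eigenvalues are positive, so H is positive definite: a local minimum.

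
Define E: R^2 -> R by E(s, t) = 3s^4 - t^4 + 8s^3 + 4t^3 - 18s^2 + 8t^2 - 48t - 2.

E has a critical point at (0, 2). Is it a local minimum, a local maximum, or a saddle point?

saddle point

The mixed partial ∂²E/∂s∂t is 0, so the Hessian at any point is diag(E_ss, E_tt) = diag(12(3s^2 + 4s - 3), 4(-3t^2 + 6t + 4)).
At (0, 2): H = diag(-36, 16).
The eigenvalues have opposite signs, so H is indefinite: a saddle point.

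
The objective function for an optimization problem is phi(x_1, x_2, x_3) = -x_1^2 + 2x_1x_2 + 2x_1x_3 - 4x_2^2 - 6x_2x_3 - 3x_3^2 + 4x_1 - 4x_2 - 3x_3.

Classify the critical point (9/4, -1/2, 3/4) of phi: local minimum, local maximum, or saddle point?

The Hessian is constant: H = [[-2, 2, 2], [2, -8, -6], [2, -6, -6]].
Leading principal minors: Δ₁ = -2, Δ₂ = 12, Δ₃ = -16.
The minors alternate sign starting negative (−, +, −), so H is negative definite: a local maximum.

local maximum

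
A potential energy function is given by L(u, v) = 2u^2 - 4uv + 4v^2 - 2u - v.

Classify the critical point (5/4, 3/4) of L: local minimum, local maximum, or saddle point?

local minimum

The Hessian of L is constant: H = [[4, -4], [-4, 8]].
det(H) = 4·8 − (-4)² = 16.
det(H) > 0 and tr(H) = 12 > 0, so H is positive definite and the point is a local minimum.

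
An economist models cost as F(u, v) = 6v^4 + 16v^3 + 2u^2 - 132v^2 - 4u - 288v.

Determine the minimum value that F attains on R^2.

-1136

F(u,v) separates as P(u) + Q(v), so its minimum is min P + min Q.
P'(u) = 4u - 4 vanishes at u ∈ {1}; Q'(v) = 24(v - 3)(v + 1)(v + 4) vanishes at v ∈ {-4, -1, 3}.
Local minima of P (where P''>0): P(1)=-2. Local minima of Q: Q(-4)=-448, Q(3)=-1134.
So the global minimum of F is P(1) + Q(3) = -2 − 1134 = -1136, attained at (1, 3).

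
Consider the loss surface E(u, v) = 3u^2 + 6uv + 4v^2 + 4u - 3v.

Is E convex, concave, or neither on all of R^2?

E is quadratic, so its Hessian is the constant matrix H = [[6, 6], [6, 8]].
det(H) = 12, tr(H) = 14.
det(H) > 0 and tr(H) > 0, so H is positive definite everywhere: convex.

convex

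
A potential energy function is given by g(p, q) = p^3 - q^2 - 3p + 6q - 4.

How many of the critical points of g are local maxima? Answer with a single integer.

1

g separates as a function of p plus a function of q, so ∇g=0 decouples.
∂g/∂p = 3(p - 1)(p + 1) = 0 at p ∈ {-1, 1}; ∂g/∂q = -2(q - 3) = 0 at q ∈ {3}.
The Hessian is diagonal: diag(g_pp, g_qq). Second derivatives: g_pp(-1)=-6, g_pp(1)=6; g_qq(3)=-2.
Local maxima occur where both diagonal entries negative: (-1, 3). Count: 1.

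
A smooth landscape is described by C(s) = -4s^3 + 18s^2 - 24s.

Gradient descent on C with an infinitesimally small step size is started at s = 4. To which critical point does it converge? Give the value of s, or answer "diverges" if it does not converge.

diverges

C'(s) = -12(s - 2)(s - 1), so C'(4) = -72.
Gradient descent moves in the -C' direction, i.e. s is increasing.
There is no critical point above s=4, and C' keeps the same sign, so the iterate runs off to +∞.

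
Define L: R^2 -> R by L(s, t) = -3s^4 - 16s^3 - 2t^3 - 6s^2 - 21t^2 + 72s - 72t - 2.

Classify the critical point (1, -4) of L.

The mixed partial ∂²L/∂s∂t is 0, so the Hessian at any point is diag(L_ss, L_tt) = diag(-12(3s^2 + 8s + 1), -6(2t + 7)).
At (1, -4): H = diag(-144, 6).
The eigenvalues have opposite signs, so H is indefinite: a saddle point.

saddle point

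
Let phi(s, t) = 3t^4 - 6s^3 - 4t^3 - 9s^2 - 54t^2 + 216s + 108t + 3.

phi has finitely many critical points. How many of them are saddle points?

phi separates as a function of s plus a function of t, so ∇phi=0 decouples.
∂phi/∂s = -18(s - 3)(s + 4) = 0 at s ∈ {-4, 3}; ∂phi/∂t = 12(t - 3)(t - 1)(t + 3) = 0 at t ∈ {-3, 1, 3}.
The Hessian is diagonal: diag(phi_ss, phi_tt). Second derivatives: phi_ss(-4)=126, phi_ss(3)=-126; phi_tt(-3)=288, phi_tt(1)=-96, phi_tt(3)=144.
Saddle points occur where the two diagonal entries have opposite signs: (-4, 1), (3, -3), (3, 3). Count: 3.

3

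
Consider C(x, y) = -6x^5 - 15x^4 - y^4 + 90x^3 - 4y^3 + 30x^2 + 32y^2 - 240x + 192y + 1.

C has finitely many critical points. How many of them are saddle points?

6

C separates as a function of x plus a function of y, so ∇C=0 decouples.
∂C/∂x = -30(x - 2)(x - 1)(x + 1)(x + 4) = 0 at x ∈ {-4, -1, 1, 2}; ∂C/∂y = -4(y - 4)(y + 3)(y + 4) = 0 at y ∈ {-4, -3, 4}.
The Hessian is diagonal: diag(C_xx, C_yy). Second derivatives: C_xx(-4)=2700, C_xx(-1)=-540, C_xx(1)=300, C_xx(2)=-540; C_yy(-4)=-32, C_yy(-3)=28, C_yy(4)=-224.
Saddle points occur where the two diagonal entries have opposite signs: (-4, -4), (-4, 4), (-1, -3), (1, -4), (1, 4), (2, -3). Count: 6.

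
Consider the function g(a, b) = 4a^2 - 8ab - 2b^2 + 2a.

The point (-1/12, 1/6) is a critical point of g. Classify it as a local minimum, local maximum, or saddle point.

saddle point

The Hessian of g is constant: H = [[8, -8], [-8, -4]].
det(H) = 8·(-4) − (-8)² = -96.
Since det(H) < 0, H is indefinite and the critical point is a saddle point.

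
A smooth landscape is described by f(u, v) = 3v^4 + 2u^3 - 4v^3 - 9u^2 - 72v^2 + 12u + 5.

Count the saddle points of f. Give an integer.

f separates as a function of u plus a function of v, so ∇f=0 decouples.
∂f/∂u = 6(u - 2)(u - 1) = 0 at u ∈ {1, 2}; ∂f/∂v = 12v(v - 4)(v + 3) = 0 at v ∈ {-3, 0, 4}.
The Hessian is diagonal: diag(f_uu, f_vv). Second derivatives: f_uu(1)=-6, f_uu(2)=6; f_vv(-3)=252, f_vv(0)=-144, f_vv(4)=336.
Saddle points occur where the two diagonal entries have opposite signs: (1, -3), (1, 4), (2, 0). Count: 3.

3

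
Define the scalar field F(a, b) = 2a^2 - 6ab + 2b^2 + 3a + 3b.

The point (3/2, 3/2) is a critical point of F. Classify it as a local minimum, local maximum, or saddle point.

saddle point

The Hessian of F is constant: H = [[4, -6], [-6, 4]].
det(H) = 4·4 − (-6)² = -20.
Since det(H) < 0, H is indefinite and the critical point is a saddle point.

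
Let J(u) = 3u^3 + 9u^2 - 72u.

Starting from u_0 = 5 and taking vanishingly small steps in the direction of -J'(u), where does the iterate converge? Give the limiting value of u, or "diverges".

2

J'(u) = 9(u - 2)(u + 4), so J'(5) = 243.
Gradient descent moves in the -J' direction, i.e. u is decreasing.
The nearest critical point in that direction is u = 2, where J'' = 54 > 0 (a local minimum). The iterate converges there.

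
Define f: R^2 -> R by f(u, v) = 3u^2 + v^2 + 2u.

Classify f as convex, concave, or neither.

convex

f is quadratic, so its Hessian is the constant matrix H = [[6, 0], [0, 2]].
det(H) = 12, tr(H) = 8.
det(H) > 0 and tr(H) > 0, so H is positive definite everywhere: convex.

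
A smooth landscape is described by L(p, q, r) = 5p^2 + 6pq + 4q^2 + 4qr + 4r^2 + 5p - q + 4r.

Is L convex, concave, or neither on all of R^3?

convex

L is quadratic, so its Hessian is the constant matrix H = [[10, 6, 0], [6, 8, 4], [0, 4, 8]].
Leading principal minors: 10, 44, 192.
All positive ⇒ H ≻ 0 ⇒ convex.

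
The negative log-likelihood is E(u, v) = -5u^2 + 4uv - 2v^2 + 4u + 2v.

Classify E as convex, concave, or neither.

E is quadratic, so its Hessian is the constant matrix H = [[-10, 4], [4, -4]].
det(H) = 24, tr(H) = -14.
det(H) > 0 and tr(H) < 0, so H is negative definite everywhere: concave.

concave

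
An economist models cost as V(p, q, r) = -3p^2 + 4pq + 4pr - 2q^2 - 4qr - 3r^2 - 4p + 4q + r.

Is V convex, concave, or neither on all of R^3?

concave

V is quadratic, so its Hessian is the constant matrix H = [[-6, 4, 4], [4, -4, -4], [4, -4, -6]].
Leading principal minors: -6, 8, -16.
Signs alternate −, +, − ⇒ H ≺ 0 ⇒ concave.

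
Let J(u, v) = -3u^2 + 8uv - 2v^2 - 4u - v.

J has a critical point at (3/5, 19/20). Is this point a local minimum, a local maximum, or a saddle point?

The Hessian of J is constant: H = [[-6, 8], [8, -4]].
det(H) = (-6)·(-4) − 8² = -40.
Since det(H) < 0, H is indefinite and the critical point is a saddle point.

saddle point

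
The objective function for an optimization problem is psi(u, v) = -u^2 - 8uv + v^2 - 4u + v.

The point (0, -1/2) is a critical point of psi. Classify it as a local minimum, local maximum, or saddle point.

The Hessian of psi is constant: H = [[-2, -8], [-8, 2]].
det(H) = (-2)·2 − (-8)² = -68.
Since det(H) < 0, H is indefinite and the critical point is a saddle point.

saddle point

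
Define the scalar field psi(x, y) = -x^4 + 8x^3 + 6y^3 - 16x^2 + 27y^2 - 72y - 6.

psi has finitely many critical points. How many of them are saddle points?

psi separates as a function of x plus a function of y, so ∇psi=0 decouples.
∂psi/∂x = -4x(x - 4)(x - 2) = 0 at x ∈ {0, 2, 4}; ∂psi/∂y = 18(y - 1)(y + 4) = 0 at y ∈ {-4, 1}.
The Hessian is diagonal: diag(psi_xx, psi_yy). Second derivatives: psi_xx(0)=-32, psi_xx(2)=16, psi_xx(4)=-32; psi_yy(-4)=-90, psi_yy(1)=90.
Saddle points occur where the two diagonal entries have opposite signs: (0, 1), (2, -4), (4, 1). Count: 3.

3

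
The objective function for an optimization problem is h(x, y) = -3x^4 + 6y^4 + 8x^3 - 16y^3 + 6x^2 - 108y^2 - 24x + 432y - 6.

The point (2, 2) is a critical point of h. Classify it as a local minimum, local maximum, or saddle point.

The mixed partial ∂²h/∂x∂y is 0, so the Hessian at any point is diag(h_xx, h_yy) = diag(12(-3x^2 + 4x + 1), 24(3y^2 - 4y - 9)).
At (2, 2): H = diag(-36, -120).
Both eigenvalues are negative, so H is negative definite: a local maximum.

local maximum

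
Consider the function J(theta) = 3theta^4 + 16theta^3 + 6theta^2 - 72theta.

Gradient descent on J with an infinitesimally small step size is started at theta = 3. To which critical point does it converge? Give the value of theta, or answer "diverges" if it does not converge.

1

J'(theta) = 12(theta - 1)(theta + 2)(theta + 3), so J'(3) = 720.
Gradient descent moves in the -J' direction, i.e. theta is decreasing.
The nearest critical point in that direction is theta = 1, where J'' = 144 > 0 (a local minimum). The iterate converges there.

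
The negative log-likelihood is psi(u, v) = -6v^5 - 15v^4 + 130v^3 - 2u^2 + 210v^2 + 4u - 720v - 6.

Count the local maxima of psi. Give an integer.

2

psi separates as a function of u plus a function of v, so ∇psi=0 decouples.
∂psi/∂u = -4(u - 1) = 0 at u ∈ {1}; ∂psi/∂v = -30(v - 3)(v - 1)(v + 2)(v + 4) = 0 at v ∈ {-4, -2, 1, 3}.
The Hessian is diagonal: diag(psi_uu, psi_vv). Second derivatives: psi_uu(1)=-4; psi_vv(-4)=2100, psi_vv(-2)=-900, psi_vv(1)=900, psi_vv(3)=-2100.
Local maxima occur where both diagonal entries negative: (1, -2), (1, 3). Count: 2.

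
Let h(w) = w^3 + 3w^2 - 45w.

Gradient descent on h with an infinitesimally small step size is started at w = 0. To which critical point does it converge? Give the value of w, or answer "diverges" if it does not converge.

h'(w) = 3(w - 3)(w + 5), so h'(0) = -45.
Gradient descent moves in the -h' direction, i.e. w is increasing.
The nearest critical point in that direction is w = 3, where h'' = 24 > 0 (a local minimum). The iterate converges there.

3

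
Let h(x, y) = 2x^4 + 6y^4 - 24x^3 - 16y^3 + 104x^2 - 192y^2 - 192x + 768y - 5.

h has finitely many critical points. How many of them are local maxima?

h separates as a function of x plus a function of y, so ∇h=0 decouples.
∂h/∂x = 8(x - 4)(x - 3)(x - 2) = 0 at x ∈ {2, 3, 4}; ∂h/∂y = 24(y - 4)(y - 2)(y + 4) = 0 at y ∈ {-4, 2, 4}.
The Hessian is diagonal: diag(h_xx, h_yy). Second derivatives: h_xx(2)=16, h_xx(3)=-8, h_xx(4)=16; h_yy(-4)=1152, h_yy(2)=-288, h_yy(4)=384.
Local maxima occur where both diagonal entries negative: (3, 2). Count: 1.

1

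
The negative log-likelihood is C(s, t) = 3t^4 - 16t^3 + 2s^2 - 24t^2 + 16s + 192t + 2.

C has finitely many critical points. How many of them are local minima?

2

C separates as a function of s plus a function of t, so ∇C=0 decouples.
∂C/∂s = 4(s + 4) = 0 at s ∈ {-4}; ∂C/∂t = 12(t - 4)(t - 2)(t + 2) = 0 at t ∈ {-2, 2, 4}.
The Hessian is diagonal: diag(C_ss, C_tt). Second derivatives: C_ss(-4)=4; C_tt(-2)=288, C_tt(2)=-96, C_tt(4)=144.
Local minima occur where both diagonal entries positive: (-4, -2), (-4, 4). Count: 2.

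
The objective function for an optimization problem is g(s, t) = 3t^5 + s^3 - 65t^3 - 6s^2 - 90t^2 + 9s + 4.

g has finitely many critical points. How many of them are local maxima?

2

g separates as a function of s plus a function of t, so ∇g=0 decouples.
∂g/∂s = 3(s - 3)(s - 1) = 0 at s ∈ {1, 3}; ∂g/∂t = 15t(t - 4)(t + 1)(t + 3) = 0 at t ∈ {-3, -1, 0, 4}.
The Hessian is diagonal: diag(g_ss, g_tt). Second derivatives: g_ss(1)=-6, g_ss(3)=6; g_tt(-3)=-630, g_tt(-1)=150, g_tt(0)=-180, g_tt(4)=2100.
Local maxima occur where both diagonal entries negative: (1, -3), (1, 0). Count: 2.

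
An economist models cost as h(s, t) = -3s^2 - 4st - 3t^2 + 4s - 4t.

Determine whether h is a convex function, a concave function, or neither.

h is quadratic, so its Hessian is the constant matrix H = [[-6, -4], [-4, -6]].
det(H) = 20, tr(H) = -12.
det(H) > 0 and tr(H) < 0, so H is negative definite everywhere: concave.

concave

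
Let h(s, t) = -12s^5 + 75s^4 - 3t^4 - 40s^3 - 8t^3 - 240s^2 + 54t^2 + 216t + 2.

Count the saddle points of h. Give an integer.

h separates as a function of s plus a function of t, so ∇h=0 decouples.
∂h/∂s = -60s(s - 4)(s - 2)(s + 1) = 0 at s ∈ {-1, 0, 2, 4}; ∂h/∂t = -12(t - 3)(t + 2)(t + 3) = 0 at t ∈ {-3, -2, 3}.
The Hessian is diagonal: diag(h_ss, h_tt). Second derivatives: h_ss(-1)=900, h_ss(0)=-480, h_ss(2)=720, h_ss(4)=-2400; h_tt(-3)=-72, h_tt(-2)=60, h_tt(3)=-360.
Saddle points occur where the two diagonal entries have opposite signs: (-1, -3), (-1, 3), (0, -2), (2, -3), (2, 3), (4, -2). Count: 6.

6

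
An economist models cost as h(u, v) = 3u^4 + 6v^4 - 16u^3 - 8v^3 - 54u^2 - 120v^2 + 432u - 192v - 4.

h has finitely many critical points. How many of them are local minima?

h separates as a function of u plus a function of v, so ∇h=0 decouples.
∂h/∂u = 12(u - 4)(u - 3)(u + 3) = 0 at u ∈ {-3, 3, 4}; ∂h/∂v = 24(v - 4)(v + 1)(v + 2) = 0 at v ∈ {-2, -1, 4}.
The Hessian is diagonal: diag(h_uu, h_vv). Second derivatives: h_uu(-3)=504, h_uu(3)=-72, h_uu(4)=84; h_vv(-2)=144, h_vv(-1)=-120, h_vv(4)=720.
Local minima occur where both diagonal entries positive: (-3, -2), (-3, 4), (4, -2), (4, 4). Count: 4.

4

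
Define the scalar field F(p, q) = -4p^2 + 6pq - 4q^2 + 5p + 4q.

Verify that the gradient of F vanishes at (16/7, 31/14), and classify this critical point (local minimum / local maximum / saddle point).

∇F = (-8p + 6q + 5, 6p - 8q + 4); substituting (16/7, 31/14) gives ∇F = (0, 0), so (16/7, 31/14) is indeed a critical point.
The Hessian of F is constant: H = [[-8, 6], [6, -8]].
det(H) = (-8)·(-8) − 6² = 28.
det(H) > 0 and tr(H) = -16 < 0, so H is negative definite and the point is a local maximum.

local maximum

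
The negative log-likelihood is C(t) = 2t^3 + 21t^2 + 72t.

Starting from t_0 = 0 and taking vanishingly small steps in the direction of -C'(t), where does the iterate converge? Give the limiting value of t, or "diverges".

C'(t) = 6(t + 3)(t + 4), so C'(0) = 72.
Gradient descent moves in the -C' direction, i.e. t is decreasing.
The nearest critical point in that direction is t = -3, where C'' = 6 > 0 (a local minimum). The iterate converges there.

-3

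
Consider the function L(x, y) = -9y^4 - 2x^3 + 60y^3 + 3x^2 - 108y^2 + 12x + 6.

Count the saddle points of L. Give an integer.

L separates as a function of x plus a function of y, so ∇L=0 decouples.
∂L/∂x = -6(x - 2)(x + 1) = 0 at x ∈ {-1, 2}; ∂L/∂y = -36y(y - 3)(y - 2) = 0 at y ∈ {0, 2, 3}.
The Hessian is diagonal: diag(L_xx, L_yy). Second derivatives: L_xx(-1)=18, L_xx(2)=-18; L_yy(0)=-216, L_yy(2)=72, L_yy(3)=-108.
Saddle points occur where the two diagonal entries have opposite signs: (-1, 0), (-1, 3), (2, 2). Count: 3.

3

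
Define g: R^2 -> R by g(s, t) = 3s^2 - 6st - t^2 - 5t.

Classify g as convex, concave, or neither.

g is quadratic, so its Hessian is the constant matrix H = [[6, -6], [-6, -2]].
det(H) = -48, tr(H) = 4.
det(H) < 0, so H is indefinite: neither convex nor concave.

neither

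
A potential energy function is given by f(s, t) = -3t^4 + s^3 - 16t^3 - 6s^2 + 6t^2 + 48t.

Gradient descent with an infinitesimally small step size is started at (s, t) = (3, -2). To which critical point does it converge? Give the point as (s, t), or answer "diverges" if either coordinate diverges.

f is separable, so gradient descent decouples: s follows -∂f/∂s, t follows -∂f/∂t.
∂f/∂s = 3s(s - 4); at s=3 this is -9, so s increases.
∂f/∂t = -12(t - 1)(t + 1)(t + 4); at t=-2 this is -72, so t increases.
s converges to its nearest critical value 4 (a local min of the s-part); t converges to -1. The iterate converges to (4, -1).

(4, -1)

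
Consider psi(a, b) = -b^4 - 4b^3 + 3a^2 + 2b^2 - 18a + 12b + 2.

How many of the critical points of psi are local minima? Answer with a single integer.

1

psi separates as a function of a plus a function of b, so ∇psi=0 decouples.
∂psi/∂a = 6(a - 3) = 0 at a ∈ {3}; ∂psi/∂b = -4(b - 1)(b + 1)(b + 3) = 0 at b ∈ {-3, -1, 1}.
The Hessian is diagonal: diag(psi_aa, psi_bb). Second derivatives: psi_aa(3)=6; psi_bb(-3)=-32, psi_bb(-1)=16, psi_bb(1)=-32.
Local minima occur where both diagonal entries positive: (3, -1). Count: 1.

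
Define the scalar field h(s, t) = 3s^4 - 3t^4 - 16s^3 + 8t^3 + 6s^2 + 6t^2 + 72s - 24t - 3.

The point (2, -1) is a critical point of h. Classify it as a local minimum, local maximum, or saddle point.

The mixed partial ∂²h/∂s∂t is 0, so the Hessian at any point is diag(h_ss, h_tt) = diag(12(3s^2 - 8s + 1), 12(-3t^2 + 4t + 1)).
At (2, -1): H = diag(-36, -72).
Both eigenvalues are negative, so H is negative definite: a local maximum.

local maximum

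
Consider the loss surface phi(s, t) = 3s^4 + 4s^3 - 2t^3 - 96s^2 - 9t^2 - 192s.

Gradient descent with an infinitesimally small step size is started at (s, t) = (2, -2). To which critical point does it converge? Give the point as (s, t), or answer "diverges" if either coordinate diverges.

(4, -3)

phi is separable, so gradient descent decouples: s follows -∂phi/∂s, t follows -∂phi/∂t.
∂phi/∂s = 12(s - 4)(s + 1)(s + 4); at s=2 this is -432, so s increases.
∂phi/∂t = -6t(t + 3); at t=-2 this is 12, so t decreases.
s converges to its nearest critical value 4 (a local min of the s-part); t converges to -3. The iterate converges to (4, -3).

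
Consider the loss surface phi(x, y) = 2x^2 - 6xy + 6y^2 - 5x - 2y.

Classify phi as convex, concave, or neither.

phi is quadratic, so its Hessian is the constant matrix H = [[4, -6], [-6, 12]].
det(H) = 12, tr(H) = 16.
det(H) > 0 and tr(H) > 0, so H is positive definite everywhere: convex.

convex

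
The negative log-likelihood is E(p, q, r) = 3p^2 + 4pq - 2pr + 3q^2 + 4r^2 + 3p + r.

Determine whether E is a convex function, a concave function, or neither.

E is quadratic, so its Hessian is the constant matrix H = [[6, 4, -2], [4, 6, 0], [-2, 0, 8]].
Leading principal minors: 6, 20, 136.
All positive ⇒ H ≻ 0 ⇒ convex.

convex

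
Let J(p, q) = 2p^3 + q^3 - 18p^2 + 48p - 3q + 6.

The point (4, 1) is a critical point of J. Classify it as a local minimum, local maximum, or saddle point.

local minimum

The mixed partial ∂²J/∂p∂q is 0, so the Hessian at any point is diag(J_pp, J_qq) = diag(12(p - 3), 6q).
At (4, 1): H = diag(12, 6).
Both eigenvalues are positive, so H is positive definite: a local minimum.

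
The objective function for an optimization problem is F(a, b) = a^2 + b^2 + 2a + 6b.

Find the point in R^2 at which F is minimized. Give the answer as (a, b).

(-1, -3)

F(a,b) separates as P(a) + Q(b), so its minimum is min P + min Q.
P'(a) = 2a + 2 vanishes at a ∈ {-1}; Q'(b) = 2b + 6 vanishes at b ∈ {-3}.
Local minima of P (where P''>0): P(-1)=-1. Local minima of Q: Q(-3)=-9.
So the global minimum of F is P(-1) + Q(-3) = -1 − 9 = -10, attained at (-1, -3).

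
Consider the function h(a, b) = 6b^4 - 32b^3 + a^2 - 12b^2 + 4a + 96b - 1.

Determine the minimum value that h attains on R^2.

-325

h(a,b) separates as P(a) + Q(b) − 1, so its minimum is min P + min Q − 1.
P'(a) = 2a + 4 vanishes at a ∈ {-2}; Q'(b) = 24(b - 4)(b - 1)(b + 1) vanishes at b ∈ {-1, 1, 4}.
Local minima of P (where P''>0): P(-2)=-4. Local minima of Q: Q(-1)=-70, Q(4)=-320.
So the global minimum of h is P(-2) + Q(4) − 1 = -4 − 320 − 1 = -325, attained at (-2, 4).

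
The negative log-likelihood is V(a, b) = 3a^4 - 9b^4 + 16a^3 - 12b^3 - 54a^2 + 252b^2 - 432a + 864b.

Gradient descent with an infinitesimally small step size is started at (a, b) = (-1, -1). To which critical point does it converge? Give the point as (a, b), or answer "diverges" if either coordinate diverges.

V is separable, so gradient descent decouples: a follows -∂V/∂a, b follows -∂V/∂b.
∂V/∂a = 12(a - 3)(a + 3)(a + 4); at a=-1 this is -288, so a increases.
∂V/∂b = -36(b - 4)(b + 2)(b + 3); at b=-1 this is 360, so b decreases.
a converges to its nearest critical value 3 (a local min of the a-part); b converges to -2. The iterate converges to (3, -2).

(3, -2)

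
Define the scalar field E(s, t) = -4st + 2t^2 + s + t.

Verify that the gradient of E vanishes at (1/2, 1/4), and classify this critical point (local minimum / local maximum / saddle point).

saddle point

∇E = (-4t + 1, -4s + 4t + 1); substituting (1/2, 1/4) gives ∇E = (0, 0), so (1/2, 1/4) is indeed a critical point.
The Hessian of E is constant: H = [[0, -4], [-4, 4]].
det(H) = 0·4 − (-4)² = -16.
Since det(H) < 0, H is indefinite and the critical point is a saddle point.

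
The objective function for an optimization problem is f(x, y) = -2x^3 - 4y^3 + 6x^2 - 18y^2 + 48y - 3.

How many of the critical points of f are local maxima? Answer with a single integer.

f separates as a function of x plus a function of y, so ∇f=0 decouples.
∂f/∂x = -6x(x - 2) = 0 at x ∈ {0, 2}; ∂f/∂y = -12(y - 1)(y + 4) = 0 at y ∈ {-4, 1}.
The Hessian is diagonal: diag(f_xx, f_yy). Second derivatives: f_xx(0)=12, f_xx(2)=-12; f_yy(-4)=60, f_yy(1)=-60.
Local maxima occur where both diagonal entries negative: (2, 1). Count: 1.

1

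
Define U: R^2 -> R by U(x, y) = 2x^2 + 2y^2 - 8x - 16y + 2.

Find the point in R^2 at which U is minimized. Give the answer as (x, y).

U(x,y) separates as P(x) + Q(y) + 2, so its minimum is min P + min Q + 2.
P'(x) = 4x - 8 vanishes at x ∈ {2}; Q'(y) = 4y - 16 vanishes at y ∈ {4}.
Local minima of P (where P''>0): P(2)=-8. Local minima of Q: Q(4)=-32.
So the global minimum of U is P(2) + Q(4) + 2 = -8 − 32 + 2 = -38, attained at (2, 4).

(2, 4)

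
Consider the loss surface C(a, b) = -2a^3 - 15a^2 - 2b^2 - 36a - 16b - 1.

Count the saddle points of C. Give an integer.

1

C separates as a function of a plus a function of b, so ∇C=0 decouples.
∂C/∂a = -6(a + 2)(a + 3) = 0 at a ∈ {-3, -2}; ∂C/∂b = -4(b + 4) = 0 at b ∈ {-4}.
The Hessian is diagonal: diag(C_aa, C_bb). Second derivatives: C_aa(-3)=6, C_aa(-2)=-6; C_bb(-4)=-4.
Saddle points occur where the two diagonal entries have opposite signs: (-3, -4). Count: 1.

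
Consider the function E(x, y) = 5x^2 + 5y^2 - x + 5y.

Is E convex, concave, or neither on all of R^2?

convex

E is quadratic, so its Hessian is the constant matrix H = [[10, 0], [0, 10]].
det(H) = 100, tr(H) = 20.
det(H) > 0 and tr(H) > 0, so H is positive definite everywhere: convex.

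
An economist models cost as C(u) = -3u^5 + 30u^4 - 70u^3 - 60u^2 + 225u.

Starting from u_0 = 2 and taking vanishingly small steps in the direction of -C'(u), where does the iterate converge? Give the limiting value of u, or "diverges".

3

C'(u) = -15(u - 5)(u - 3)(u - 1)(u + 1), so C'(2) = -135.
Gradient descent moves in the -C' direction, i.e. u is increasing.
The nearest critical point in that direction is u = 3, where C'' = 240 > 0 (a local minimum). The iterate converges there.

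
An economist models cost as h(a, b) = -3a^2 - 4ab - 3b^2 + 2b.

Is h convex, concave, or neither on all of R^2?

h is quadratic, so its Hessian is the constant matrix H = [[-6, -4], [-4, -6]].
det(H) = 20, tr(H) = -12.
det(H) > 0 and tr(H) < 0, so H is negative definite everywhere: concave.

concave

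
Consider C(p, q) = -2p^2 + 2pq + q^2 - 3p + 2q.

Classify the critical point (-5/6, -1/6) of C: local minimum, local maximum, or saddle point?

saddle point

The Hessian of C is constant: H = [[-4, 2], [2, 2]].
det(H) = (-4)·2 − 2² = -12.
Since det(H) < 0, H is indefinite and the critical point is a saddle point.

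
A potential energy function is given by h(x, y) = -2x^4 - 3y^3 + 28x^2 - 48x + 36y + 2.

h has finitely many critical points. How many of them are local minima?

h separates as a function of x plus a function of y, so ∇h=0 decouples.
∂h/∂x = -8(x - 2)(x - 1)(x + 3) = 0 at x ∈ {-3, 1, 2}; ∂h/∂y = -9(y - 2)(y + 2) = 0 at y ∈ {-2, 2}.
The Hessian is diagonal: diag(h_xx, h_yy). Second derivatives: h_xx(-3)=-160, h_xx(1)=32, h_xx(2)=-40; h_yy(-2)=36, h_yy(2)=-36.
Local minima occur where both diagonal entries positive: (1, -2). Count: 1.

1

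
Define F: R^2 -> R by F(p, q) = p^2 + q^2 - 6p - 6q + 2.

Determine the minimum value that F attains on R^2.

-16

F(p,q) separates as A(p) + B(q) + 2, so its minimum is min A + min B + 2.
A'(p) = 2p - 6 vanishes at p ∈ {3}; B'(q) = 2q - 6 vanishes at q ∈ {3}.
Local minima of A (where A''>0): A(3)=-9. Local minima of B: B(3)=-9.
So the global minimum of F is A(3) + B(3) + 2 = -9 − 9 + 2 = -16, attained at (3, 3).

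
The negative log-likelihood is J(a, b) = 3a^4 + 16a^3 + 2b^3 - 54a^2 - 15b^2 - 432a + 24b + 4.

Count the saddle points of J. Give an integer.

3

J separates as a function of a plus a function of b, so ∇J=0 decouples.
∂J/∂a = 12(a - 3)(a + 3)(a + 4) = 0 at a ∈ {-4, -3, 3}; ∂J/∂b = 6(b - 4)(b - 1) = 0 at b ∈ {1, 4}.
The Hessian is diagonal: diag(J_aa, J_bb). Second derivatives: J_aa(-4)=84, J_aa(-3)=-72, J_aa(3)=504; J_bb(1)=-18, J_bb(4)=18.
Saddle points occur where the two diagonal entries have opposite signs: (-4, 1), (-3, 4), (3, 1). Count: 3.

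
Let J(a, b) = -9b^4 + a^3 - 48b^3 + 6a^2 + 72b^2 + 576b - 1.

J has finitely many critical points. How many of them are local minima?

J separates as a function of a plus a function of b, so ∇J=0 decouples.
∂J/∂a = 3a(a + 4) = 0 at a ∈ {-4, 0}; ∂J/∂b = -36(b - 2)(b + 2)(b + 4) = 0 at b ∈ {-4, -2, 2}.
The Hessian is diagonal: diag(J_aa, J_bb). Second derivatives: J_aa(-4)=-12, J_aa(0)=12; J_bb(-4)=-432, J_bb(-2)=288, J_bb(2)=-864.
Local minima occur where both diagonal entries positive: (0, -2). Count: 1.

1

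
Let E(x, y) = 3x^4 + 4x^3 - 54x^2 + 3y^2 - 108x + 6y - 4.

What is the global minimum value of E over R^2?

-466

E(x,y) separates as P(x) + Q(y) − 4, so its minimum is min P + min Q − 4.
P'(x) = 12(x - 3)(x + 1)(x + 3) vanishes at x ∈ {-3, -1, 3}; Q'(y) = 6y + 6 vanishes at y ∈ {-1}.
Local minima of P (where P''>0): P(-3)=-27, P(3)=-459. Local minima of Q: Q(-1)=-3.
So the global minimum of E is P(3) + Q(-1) − 4 = -459 − 3 − 4 = -466, attained at (3, -1).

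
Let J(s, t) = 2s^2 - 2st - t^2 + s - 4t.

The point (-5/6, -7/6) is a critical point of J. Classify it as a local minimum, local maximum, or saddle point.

saddle point

The Hessian of J is constant: H = [[4, -2], [-2, -2]].
det(H) = 4·(-2) − (-2)² = -12.
Since det(H) < 0, H is indefinite and the critical point is a saddle point.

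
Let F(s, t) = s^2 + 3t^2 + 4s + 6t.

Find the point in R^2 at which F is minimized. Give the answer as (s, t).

(-2, -1)

F(s,t) separates as P(s) + Q(t), so its minimum is min P + min Q.
P'(s) = 2s + 4 vanishes at s ∈ {-2}; Q'(t) = 6(t + 1) vanishes at t ∈ {-1}.
Local minima of P (where P''>0): P(-2)=-4. Local minima of Q: Q(-1)=-3.
So the global minimum of F is P(-2) + Q(-1) = -4 − 3 = -7, attained at (-2, -1).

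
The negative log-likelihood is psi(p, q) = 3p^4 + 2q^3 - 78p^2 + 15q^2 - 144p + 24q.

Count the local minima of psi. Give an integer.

psi separates as a function of p plus a function of q, so ∇psi=0 decouples.
∂psi/∂p = 12(p - 4)(p + 1)(p + 3) = 0 at p ∈ {-3, -1, 4}; ∂psi/∂q = 6(q + 1)(q + 4) = 0 at q ∈ {-4, -1}.
The Hessian is diagonal: diag(psi_pp, psi_qq). Second derivatives: psi_pp(-3)=168, psi_pp(-1)=-120, psi_pp(4)=420; psi_qq(-4)=-18, psi_qq(-1)=18.
Local minima occur where both diagonal entries positive: (-3, -1), (4, -1). Count: 2.

2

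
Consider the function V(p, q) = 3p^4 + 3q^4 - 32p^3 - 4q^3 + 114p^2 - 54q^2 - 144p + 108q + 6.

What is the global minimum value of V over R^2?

-512

V(p,q) separates as A(p) + B(q) + 6, so its minimum is min A + min B + 6.
A'(p) = 12(p - 4)(p - 3)(p - 1) vanishes at p ∈ {1, 3, 4}; B'(q) = 12(q - 3)(q - 1)(q + 3) vanishes at q ∈ {-3, 1, 3}.
Local minima of A (where A''>0): A(1)=-59, A(4)=-32. Local minima of B: B(-3)=-459, B(3)=-27.
So the global minimum of V is A(1) + B(-3) + 6 = -59 − 459 + 6 = -512, attained at (1, -3).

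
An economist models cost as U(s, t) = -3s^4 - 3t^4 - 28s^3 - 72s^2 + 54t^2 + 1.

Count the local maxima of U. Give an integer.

4

U separates as a function of s plus a function of t, so ∇U=0 decouples.
∂U/∂s = -12s(s + 3)(s + 4) = 0 at s ∈ {-4, -3, 0}; ∂U/∂t = -12t(t - 3)(t + 3) = 0 at t ∈ {-3, 0, 3}.
The Hessian is diagonal: diag(U_ss, U_tt). Second derivatives: U_ss(-4)=-48, U_ss(-3)=36, U_ss(0)=-144; U_tt(-3)=-216, U_tt(0)=108, U_tt(3)=-216.
Local maxima occur where both diagonal entries negative: (-4, -3), (-4, 3), (0, -3), (0, 3). Count: 4.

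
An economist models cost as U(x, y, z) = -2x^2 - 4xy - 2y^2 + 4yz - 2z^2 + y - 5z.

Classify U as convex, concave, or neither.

U is quadratic, so its Hessian is the constant matrix H = [[-4, -4, 0], [-4, -4, 4], [0, 4, -4]].
Leading principal minors: -4, 0, 64.
Neither pattern holds ⇒ H is indefinite ⇒ neither convex nor concave.

neither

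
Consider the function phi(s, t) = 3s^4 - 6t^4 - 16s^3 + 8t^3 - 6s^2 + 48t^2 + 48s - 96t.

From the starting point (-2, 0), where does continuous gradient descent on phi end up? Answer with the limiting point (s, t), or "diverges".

(-1, 1)

phi is separable, so gradient descent decouples: s follows -∂phi/∂s, t follows -∂phi/∂t.
∂phi/∂s = 12(s - 4)(s - 1)(s + 1); at s=-2 this is -216, so s increases.
∂phi/∂t = -24(t - 2)(t - 1)(t + 2); at t=0 this is -96, so t increases.
s converges to its nearest critical value -1 (a local min of the s-part); t converges to 1. The iterate converges to (-1, 1).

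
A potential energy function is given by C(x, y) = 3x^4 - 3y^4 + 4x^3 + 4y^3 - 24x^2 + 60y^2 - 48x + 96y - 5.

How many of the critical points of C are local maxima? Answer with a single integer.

2

C separates as a function of x plus a function of y, so ∇C=0 decouples.
∂C/∂x = 12(x - 2)(x + 1)(x + 2) = 0 at x ∈ {-2, -1, 2}; ∂C/∂y = -12(y - 4)(y + 1)(y + 2) = 0 at y ∈ {-2, -1, 4}.
The Hessian is diagonal: diag(C_xx, C_yy). Second derivatives: C_xx(-2)=48, C_xx(-1)=-36, C_xx(2)=144; C_yy(-2)=-72, C_yy(-1)=60, C_yy(4)=-360.
Local maxima occur where both diagonal entries negative: (-1, -2), (-1, 4). Count: 2.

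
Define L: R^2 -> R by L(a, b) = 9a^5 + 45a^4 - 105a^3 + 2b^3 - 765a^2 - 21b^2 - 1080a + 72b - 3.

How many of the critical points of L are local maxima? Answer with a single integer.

2

L separates as a function of a plus a function of b, so ∇L=0 decouples.
∂L/∂a = 45(a - 3)(a + 1)(a + 2)(a + 4) = 0 at a ∈ {-4, -2, -1, 3}; ∂L/∂b = 6(b - 4)(b - 3) = 0 at b ∈ {3, 4}.
The Hessian is diagonal: diag(L_aa, L_bb). Second derivatives: L_aa(-4)=-1890, L_aa(-2)=450, L_aa(-1)=-540, L_aa(3)=6300; L_bb(3)=-6, L_bb(4)=6.
Local maxima occur where both diagonal entries negative: (-4, 3), (-1, 3). Count: 2.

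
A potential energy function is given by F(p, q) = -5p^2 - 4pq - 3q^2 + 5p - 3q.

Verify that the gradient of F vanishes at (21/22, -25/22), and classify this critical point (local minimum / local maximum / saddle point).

local maximum

∇F = (-10p - 4q + 5, -4p - 6q - 3); substituting (21/22, -25/22) gives ∇F = (0, 0), so (21/22, -25/22) is indeed a critical point.
The Hessian of F is constant: H = [[-10, -4], [-4, -6]].
det(H) = (-10)·(-6) − (-4)² = 44.
det(H) > 0 and tr(H) = -16 < 0, so H is negative definite and the point is a local maximum.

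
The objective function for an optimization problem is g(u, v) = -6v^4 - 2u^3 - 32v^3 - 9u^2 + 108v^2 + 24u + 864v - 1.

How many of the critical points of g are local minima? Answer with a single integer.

g separates as a function of u plus a function of v, so ∇g=0 decouples.
∂g/∂u = -6(u - 1)(u + 4) = 0 at u ∈ {-4, 1}; ∂g/∂v = -24(v - 3)(v + 3)(v + 4) = 0 at v ∈ {-4, -3, 3}.
The Hessian is diagonal: diag(g_uu, g_vv). Second derivatives: g_uu(-4)=30, g_uu(1)=-30; g_vv(-4)=-168, g_vv(-3)=144, g_vv(3)=-1008.
Local minima occur where both diagonal entries positive: (-4, -3). Count: 1.

1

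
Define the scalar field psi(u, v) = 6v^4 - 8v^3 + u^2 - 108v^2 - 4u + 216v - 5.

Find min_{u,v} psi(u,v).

psi(u,v) separates as P(u) + Q(v) − 5, so its minimum is min P + min Q − 5.
P'(u) = 2u - 4 vanishes at u ∈ {2}; Q'(v) = 24(v - 3)(v - 1)(v + 3) vanishes at v ∈ {-3, 1, 3}.
Local minima of P (where P''>0): P(2)=-4. Local minima of Q: Q(-3)=-918, Q(3)=-54.
So the global minimum of psi is P(2) + Q(-3) − 5 = -4 − 918 − 5 = -927, attained at (2, -3).

-927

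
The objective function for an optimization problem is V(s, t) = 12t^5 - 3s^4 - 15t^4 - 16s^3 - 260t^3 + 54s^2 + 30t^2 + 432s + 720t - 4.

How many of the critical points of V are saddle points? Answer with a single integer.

6

V separates as a function of s plus a function of t, so ∇V=0 decouples.
∂V/∂s = -12(s - 3)(s + 3)(s + 4) = 0 at s ∈ {-4, -3, 3}; ∂V/∂t = 60(t - 4)(t - 1)(t + 1)(t + 3) = 0 at t ∈ {-3, -1, 1, 4}.
The Hessian is diagonal: diag(V_ss, V_tt). Second derivatives: V_ss(-4)=-84, V_ss(-3)=72, V_ss(3)=-504; V_tt(-3)=-3360, V_tt(-1)=1200, V_tt(1)=-1440, V_tt(4)=6300.
Saddle points occur where the two diagonal entries have opposite signs: (-4, -1), (-4, 4), (-3, -3), (-3, 1), (3, -1), (3, 4). Count: 6.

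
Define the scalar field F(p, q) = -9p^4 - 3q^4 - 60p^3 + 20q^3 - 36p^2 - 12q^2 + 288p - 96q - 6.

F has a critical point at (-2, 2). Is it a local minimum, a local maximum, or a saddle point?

The mixed partial ∂²F/∂p∂q is 0, so the Hessian at any point is diag(F_pp, F_qq) = diag(-36(3p^2 + 10p + 2), 12(-3q^2 + 10q - 2)).
At (-2, 2): H = diag(216, 72).
Both eigenvalues are positive, so H is positive definite: a local minimum.

local minimum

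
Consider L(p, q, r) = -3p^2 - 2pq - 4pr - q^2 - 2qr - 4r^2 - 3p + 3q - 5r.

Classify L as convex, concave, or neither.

concave

L is quadratic, so its Hessian is the constant matrix H = [[-6, -2, -4], [-2, -2, -2], [-4, -2, -8]].
Leading principal minors: -6, 8, -40.
Signs alternate −, +, − ⇒ H ≺ 0 ⇒ concave.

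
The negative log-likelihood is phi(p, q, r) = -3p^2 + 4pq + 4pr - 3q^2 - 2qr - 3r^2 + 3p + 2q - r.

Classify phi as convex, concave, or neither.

phi is quadratic, so its Hessian is the constant matrix H = [[-6, 4, 4], [4, -6, -2], [4, -2, -6]].
Leading principal minors: -6, 20, -64.
Signs alternate −, +, − ⇒ H ≺ 0 ⇒ concave.

concave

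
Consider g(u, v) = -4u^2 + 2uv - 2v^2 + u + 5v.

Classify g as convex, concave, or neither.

g is quadratic, so its Hessian is the constant matrix H = [[-8, 2], [2, -4]].
det(H) = 28, tr(H) = -12.
det(H) > 0 and tr(H) < 0, so H is negative definite everywhere: concave.

concave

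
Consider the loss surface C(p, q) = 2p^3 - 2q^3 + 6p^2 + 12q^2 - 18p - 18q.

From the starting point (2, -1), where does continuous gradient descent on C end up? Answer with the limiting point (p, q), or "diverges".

(1, 1)

C is separable, so gradient descent decouples: p follows -∂C/∂p, q follows -∂C/∂q.
∂C/∂p = 6(p - 1)(p + 3); at p=2 this is 30, so p decreases.
∂C/∂q = -6(q - 3)(q - 1); at q=-1 this is -48, so q increases.
p converges to its nearest critical value 1 (a local min of the p-part); q converges to 1. The iterate converges to (1, 1).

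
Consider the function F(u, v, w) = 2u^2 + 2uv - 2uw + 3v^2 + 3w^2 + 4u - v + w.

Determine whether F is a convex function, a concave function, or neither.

convex

F is quadratic, so its Hessian is the constant matrix H = [[4, 2, -2], [2, 6, 0], [-2, 0, 6]].
Leading principal minors: 4, 20, 96.
All positive ⇒ H ≻ 0 ⇒ convex.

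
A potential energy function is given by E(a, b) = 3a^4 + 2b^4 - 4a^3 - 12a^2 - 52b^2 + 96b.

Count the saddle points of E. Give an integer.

4

E separates as a function of a plus a function of b, so ∇E=0 decouples.
∂E/∂a = 12a(a - 2)(a + 1) = 0 at a ∈ {-1, 0, 2}; ∂E/∂b = 8(b - 3)(b - 1)(b + 4) = 0 at b ∈ {-4, 1, 3}.
The Hessian is diagonal: diag(E_aa, E_bb). Second derivatives: E_aa(-1)=36, E_aa(0)=-24, E_aa(2)=72; E_bb(-4)=280, E_bb(1)=-80, E_bb(3)=112.
Saddle points occur where the two diagonal entries have opposite signs: (-1, 1), (0, -4), (0, 3), (2, 1). Count: 4.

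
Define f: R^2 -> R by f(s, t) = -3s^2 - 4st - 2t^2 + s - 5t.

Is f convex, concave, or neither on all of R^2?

f is quadratic, so its Hessian is the constant matrix H = [[-6, -4], [-4, -4]].
det(H) = 8, tr(H) = -10.
det(H) > 0 and tr(H) < 0, so H is negative definite everywhere: concave.

concave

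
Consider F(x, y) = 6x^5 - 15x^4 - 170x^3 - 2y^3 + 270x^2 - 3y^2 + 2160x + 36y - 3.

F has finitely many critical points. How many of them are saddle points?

4

F separates as a function of x plus a function of y, so ∇F=0 decouples.
∂F/∂x = 30(x - 4)(x - 3)(x + 2)(x + 3) = 0 at x ∈ {-3, -2, 3, 4}; ∂F/∂y = -6(y - 2)(y + 3) = 0 at y ∈ {-3, 2}.
The Hessian is diagonal: diag(F_xx, F_yy). Second derivatives: F_xx(-3)=-1260, F_xx(-2)=900, F_xx(3)=-900, F_xx(4)=1260; F_yy(-3)=30, F_yy(2)=-30.
Saddle points occur where the two diagonal entries have opposite signs: (-3, -3), (-2, 2), (3, -3), (4, 2). Count: 4.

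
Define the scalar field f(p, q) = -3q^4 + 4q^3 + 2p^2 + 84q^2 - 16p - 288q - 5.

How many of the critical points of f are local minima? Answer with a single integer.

1

f separates as a function of p plus a function of q, so ∇f=0 decouples.
∂f/∂p = 4(p - 4) = 0 at p ∈ {4}; ∂f/∂q = -12(q - 3)(q - 2)(q + 4) = 0 at q ∈ {-4, 2, 3}.
The Hessian is diagonal: diag(f_pp, f_qq). Second derivatives: f_pp(4)=4; f_qq(-4)=-504, f_qq(2)=72, f_qq(3)=-84.
Local minima occur where both diagonal entries positive: (4, 2). Count: 1.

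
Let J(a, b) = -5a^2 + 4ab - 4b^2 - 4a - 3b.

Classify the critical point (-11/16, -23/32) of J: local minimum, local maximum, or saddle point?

The Hessian of J is constant: H = [[-10, 4], [4, -8]].
det(H) = (-10)·(-8) − 4² = 64.
det(H) > 0 and tr(H) = -18 < 0, so H is negative definite and the point is a local maximum.

local maximum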